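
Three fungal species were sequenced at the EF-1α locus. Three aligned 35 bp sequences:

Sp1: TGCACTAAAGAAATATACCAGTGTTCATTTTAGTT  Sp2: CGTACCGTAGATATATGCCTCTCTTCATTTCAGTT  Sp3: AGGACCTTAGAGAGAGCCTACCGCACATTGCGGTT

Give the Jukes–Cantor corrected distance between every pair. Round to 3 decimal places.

Sp1–Sp2: 11/35 sites differ → p ≈ 0.314286, d = −0.75 ln(1 − 0.419048) = 0.407315 ≈ 0.407.
Sp1–Sp3: 17/35 sites differ → p ≈ 0.485714, d = −0.75 ln(1 − 0.647619) = 0.782282 ≈ 0.782.
Sp2–Sp3: 15/35 sites differ → p ≈ 0.428571, d = −0.75 ln(1 − 0.571428) = 0.635472 ≈ 0.635.

d(Sp1,Sp2) = 0.407, d(Sp1,Sp3) = 0.782, d(Sp2,Sp3) = 0.635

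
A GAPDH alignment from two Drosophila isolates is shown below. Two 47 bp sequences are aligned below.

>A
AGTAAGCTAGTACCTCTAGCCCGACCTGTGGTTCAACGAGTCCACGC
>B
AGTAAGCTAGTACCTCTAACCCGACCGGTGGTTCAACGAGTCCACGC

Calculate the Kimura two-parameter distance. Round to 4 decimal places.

0.0439

Of 47 sites, 1 differences are transitions and 1 are transversions, so P = 1/47 ≈ 0.021277 and Q = 1/47 ≈ 0.021277.
Under the Kimura two-parameter model, d = −½ ln(1 − 2P − Q) − ¼ ln(1 − 2Q).
1 − 2P − Q = 0.936169, giving −½ ln(0.936169) = 0.032980.
1 − 2Q = 0.957446, giving −¼ ln(0.957446) = 0.010871.
d = 0.032980 + 0.010871 = 0.043851.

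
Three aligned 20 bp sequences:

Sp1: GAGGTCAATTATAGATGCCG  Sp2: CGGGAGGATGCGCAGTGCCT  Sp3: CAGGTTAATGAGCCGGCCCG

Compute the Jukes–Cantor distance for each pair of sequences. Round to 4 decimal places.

Sp1–Sp2: 12/20 sites differ → p = 0.6, d = −0.75 ln(1 − 0.8) = 1.207078 ≈ 1.2071.
Sp1–Sp3: 9/20 sites differ → p = 0.45, d = −0.75 ln(1 − 0.6) = 0.687218 ≈ 0.6872.
Sp2–Sp3: 9/20 sites differ → p = 0.45, d = −0.75 ln(1 − 0.6) = 0.687218 ≈ 0.6872.

d(Sp1,Sp2) = 1.2071, d(Sp1,Sp3) = 0.6872, d(Sp2,Sp3) = 0.6872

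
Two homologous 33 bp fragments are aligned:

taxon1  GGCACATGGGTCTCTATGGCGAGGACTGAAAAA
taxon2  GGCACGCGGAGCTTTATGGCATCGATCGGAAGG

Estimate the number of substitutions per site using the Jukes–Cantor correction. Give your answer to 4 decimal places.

The sequences differ at 13 of 33 sites, so p = 13/33 ≈ 0.393939.
d = −(3/4) ln(1 − 4p/3) = −0.75 ln(1 − 0.525252) = −0.75 ln(0.474748)
  = −0.75 × (-0.744971) = 0.558728 substitutions/site.

0.5587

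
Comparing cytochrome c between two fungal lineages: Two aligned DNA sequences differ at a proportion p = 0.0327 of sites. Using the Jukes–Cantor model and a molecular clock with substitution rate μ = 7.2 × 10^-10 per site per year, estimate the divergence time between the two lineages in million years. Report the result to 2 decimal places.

d = −(3/4) ln(1 − 4p/3) = −0.75 ln(1 − 0.0436) = −0.75 ln(0.9564)
  = −0.75 × (-0.044579) = 0.033434 substitutions/site.
Under a molecular clock d = 2μt, so t = d/(2μ) = 0.033434 / (2 × 7.2 × 10^-10) = 23.22 million years.

23.22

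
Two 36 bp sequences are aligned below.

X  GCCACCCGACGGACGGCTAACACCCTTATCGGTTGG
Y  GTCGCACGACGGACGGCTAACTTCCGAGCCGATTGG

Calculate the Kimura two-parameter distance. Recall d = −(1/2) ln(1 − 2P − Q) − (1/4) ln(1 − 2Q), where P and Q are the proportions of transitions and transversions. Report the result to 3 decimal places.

Of 36 sites, 6 differences are transitions and 4 are transversions, so P = 6/36 ≈ 0.166667 and Q = 4/36 ≈ 0.111111.
Under the Kimura two-parameter model, d = −½ ln(1 − 2P − Q) − ¼ ln(1 − 2Q).
1 − 2P − Q = 0.555555, giving −½ ln(0.555555) = 0.293894.
1 − 2Q = 0.777778, giving −¼ ln(0.777778) = 0.062829.
d = 0.293894 + 0.062829 = 0.356723.

0.357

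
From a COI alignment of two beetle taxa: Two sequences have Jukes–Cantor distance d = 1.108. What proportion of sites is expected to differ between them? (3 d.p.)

0.579

p = (3/4)(1 − e^(−4d/3)) = 0.75 × (1 − e^(-1.477333)) = 0.75 × (1 − 0.228246) = 0.578816.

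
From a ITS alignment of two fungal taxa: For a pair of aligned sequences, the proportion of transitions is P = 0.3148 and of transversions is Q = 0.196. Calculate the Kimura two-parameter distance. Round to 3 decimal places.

0.998

Under the Kimura two-parameter model, d = −½ ln(1 − 2P − Q) − ¼ ln(1 − 2Q).
1 − 2P − Q = 0.1744, giving −½ ln(0.1744) = 0.873202.
1 − 2Q = 0.608, giving −¼ ln(0.608) = 0.124395.
d = 0.873202 + 0.124395 = 0.997597.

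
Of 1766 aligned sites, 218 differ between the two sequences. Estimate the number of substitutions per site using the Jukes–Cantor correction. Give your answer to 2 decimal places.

0.13

p = 218/1766 ≈ 0.123443.
d = −(3/4) ln(1 − 4p/3) = −0.75 ln(1 − 0.164591) = −0.75 ln(0.835409)
  = −0.75 × (-0.179834) = 0.134876 substitutions/site.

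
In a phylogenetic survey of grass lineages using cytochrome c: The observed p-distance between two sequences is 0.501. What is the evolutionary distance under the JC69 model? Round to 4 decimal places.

0.8270

d = −(3/4) ln(1 − 4p/3) = −0.75 ln(1 − 0.668) = −0.75 ln(0.332)
  = −0.75 × (-1.102620) = 0.826965 substitutions/site.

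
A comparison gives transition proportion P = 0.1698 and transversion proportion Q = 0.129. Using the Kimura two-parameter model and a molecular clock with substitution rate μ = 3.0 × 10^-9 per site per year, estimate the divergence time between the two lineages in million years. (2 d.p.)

65.12

Under the Kimura two-parameter model, d = −½ ln(1 − 2P − Q) − ¼ ln(1 − 2Q).
1 − 2P − Q = 0.5314, giving −½ ln(0.5314) = 0.316120.
1 − 2Q = 0.742, giving −¼ ln(0.742) = 0.074602.
d = 0.316120 + 0.074602 = 0.390722.
Under a molecular clock d = 2μt, so t = d/(2μ) = 0.390722 / (2 × 3.0 × 10^-9) = 65.12 million years.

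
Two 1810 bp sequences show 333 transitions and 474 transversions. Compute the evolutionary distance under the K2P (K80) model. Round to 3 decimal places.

P = 333/1810 ≈ 0.183978 and Q = 474/1810 ≈ 0.261878.
Under the Kimura two-parameter model, d = −½ ln(1 − 2P − Q) − ¼ ln(1 − 2Q).
1 − 2P − Q = 0.370166, giving −½ ln(0.370166) = 0.496902.
1 − 2Q = 0.476244, giving −¼ ln(0.476244) = 0.185456.
d = 0.496902 + 0.185456 = 0.682358.

0.682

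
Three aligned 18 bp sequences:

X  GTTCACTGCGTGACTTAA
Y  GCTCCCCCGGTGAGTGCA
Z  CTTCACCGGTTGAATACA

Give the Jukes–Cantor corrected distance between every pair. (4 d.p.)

X–Y: 8/18 sites differ → p ≈ 0.444444, d = −0.75 ln(1 − 0.592592) = 0.673455 ≈ 0.6735.
X–Z: 7/18 sites differ → p ≈ 0.388889, d = −0.75 ln(1 − 0.518519) = 0.548166 ≈ 0.5482.
Y–Z: 7/18 sites differ → p ≈ 0.388889, d = −0.75 ln(1 − 0.518519) = 0.548166 ≈ 0.5482.

d(X,Y) = 0.6735, d(X,Z) = 0.5482, d(Y,Z) = 0.5482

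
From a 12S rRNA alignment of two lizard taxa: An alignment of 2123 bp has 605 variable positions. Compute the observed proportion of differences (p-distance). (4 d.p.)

0.2850

p = 605/2123 = 0.284974… ≈ 0.2850 (to 4 d.p.).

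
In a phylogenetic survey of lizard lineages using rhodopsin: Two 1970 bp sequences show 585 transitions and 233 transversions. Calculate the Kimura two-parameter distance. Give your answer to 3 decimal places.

P = 585/1970 ≈ 0.296954 and Q = 233/1970 ≈ 0.118274.
Under the Kimura two-parameter model, d = −½ ln(1 − 2P − Q) − ¼ ln(1 − 2Q).
1 − 2P − Q = 0.287818, giving −½ ln(0.287818) = 0.622713.
1 − 2Q = 0.763452, giving −¼ ln(0.763452) = 0.067476.
d = 0.622713 + 0.067476 = 0.690189.

0.690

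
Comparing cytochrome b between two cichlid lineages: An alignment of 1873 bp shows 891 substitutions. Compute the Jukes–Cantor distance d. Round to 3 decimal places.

p = 891/1873 ≈ 0.475707.
d = −(3/4) ln(1 − 4p/3) = −0.75 ln(1 − 0.634276) = −0.75 ln(0.365724)
  = −0.75 × (-1.005876) = 0.754407 substitutions/site.

0.754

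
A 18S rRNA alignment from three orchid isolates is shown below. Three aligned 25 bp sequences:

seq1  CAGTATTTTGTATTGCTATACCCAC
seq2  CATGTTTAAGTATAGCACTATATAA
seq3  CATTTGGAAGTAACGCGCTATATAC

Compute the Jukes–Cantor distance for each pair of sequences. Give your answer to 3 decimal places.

d(seq1,seq2) = 0.766, d(seq1,seq3) = 0.886, d(seq2,seq3) = 0.351

seq1–seq2: 12/25 sites differ → p = 0.48, d = −0.75 ln(1 − 0.64) = 0.766238 ≈ 0.766.
seq1–seq3: 13/25 sites differ → p = 0.52, d = −0.75 ln(1 − 0.693333) = 0.886495 ≈ 0.886.
seq2–seq3: 7/25 sites differ → p = 0.28, d = −0.75 ln(1 − 0.373333) = 0.350505 ≈ 0.351.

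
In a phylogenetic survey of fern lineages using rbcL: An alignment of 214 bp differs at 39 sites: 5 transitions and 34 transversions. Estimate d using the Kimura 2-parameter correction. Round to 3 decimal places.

0.211

P = 5/214 ≈ 0.023364 and Q = 34/214 ≈ 0.158879.
Under the Kimura two-parameter model, d = −½ ln(1 − 2P − Q) − ¼ ln(1 − 2Q).
1 − 2P − Q = 0.794393, giving −½ ln(0.794393) = 0.115088.
1 − 2Q = 0.682242, giving −¼ ln(0.682242) = 0.095593.
d = 0.115088 + 0.095593 = 0.210681.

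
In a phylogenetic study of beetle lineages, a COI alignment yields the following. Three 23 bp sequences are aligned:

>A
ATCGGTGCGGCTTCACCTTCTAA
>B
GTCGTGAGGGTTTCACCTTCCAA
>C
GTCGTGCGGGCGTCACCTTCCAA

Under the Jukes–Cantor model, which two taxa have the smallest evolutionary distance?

B and C

A–B: 7/23 differ, p = 0.304, d = 0.390.
A–C: 7/23 differ, p = 0.304, d = 0.390.
B–C: 3/23 differ, p = 0.130, d = 0.143.
The smallest distance is between B and C.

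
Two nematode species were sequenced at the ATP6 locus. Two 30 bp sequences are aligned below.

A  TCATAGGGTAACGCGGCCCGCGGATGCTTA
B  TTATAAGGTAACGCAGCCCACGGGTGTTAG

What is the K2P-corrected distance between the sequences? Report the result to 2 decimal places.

Of 30 sites, 7 differences are transitions and 1 are transversions, so P = 7/30 ≈ 0.233333 and Q = 1/30 ≈ 0.033333.
Under the Kimura two-parameter model, d = −½ ln(1 − 2P − Q) − ¼ ln(1 − 2Q).
1 − 2P − Q = 0.500001, giving −½ ln(0.500001) = 0.346573.
1 − 2Q = 0.933334, giving −¼ ln(0.933334) = 0.017248.
d = 0.346573 + 0.017248 = 0.363821.

0.36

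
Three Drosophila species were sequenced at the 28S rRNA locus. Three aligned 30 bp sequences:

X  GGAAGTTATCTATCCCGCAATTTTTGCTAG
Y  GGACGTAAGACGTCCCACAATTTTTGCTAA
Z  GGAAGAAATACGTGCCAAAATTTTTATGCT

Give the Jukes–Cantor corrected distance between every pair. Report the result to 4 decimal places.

X–Y: 8/30 sites differ → p ≈ 0.266667, d = −0.75 ln(1 − 0.355556) = 0.329526 ≈ 0.3295.
X–Z: 13/30 sites differ → p ≈ 0.433333, d = −0.75 ln(1 − 0.577777) = 0.646666 ≈ 0.6467.
Y–Z: 10/30 sites differ → p ≈ 0.333333, d = −0.75 ln(1 − 0.444444) = 0.440839 ≈ 0.4408.

d(X,Y) = 0.3295, d(X,Z) = 0.6467, d(Y,Z) = 0.4408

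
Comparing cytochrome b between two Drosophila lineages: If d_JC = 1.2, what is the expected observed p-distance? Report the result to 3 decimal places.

p = (3/4)(1 − e^(−4d/3)) = 0.75 × (1 − e^(-1.6)) = 0.75 × (1 − 0.201897) = 0.598577.

0.599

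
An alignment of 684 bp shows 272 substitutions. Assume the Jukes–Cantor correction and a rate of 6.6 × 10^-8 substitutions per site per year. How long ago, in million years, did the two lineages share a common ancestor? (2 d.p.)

4.29

p = 272/684 ≈ 0.397661.
d = −(3/4) ln(1 − 4p/3) = −0.75 ln(1 − 0.530215) = −0.75 ln(0.469785)
  = −0.75 × (-0.755480) = 0.566610 substitutions/site.
Under a molecular clock d = 2μt, so t = d/(2μ) = 0.566610 / (2 × 6.6 × 10^-8) = 4.29 million years.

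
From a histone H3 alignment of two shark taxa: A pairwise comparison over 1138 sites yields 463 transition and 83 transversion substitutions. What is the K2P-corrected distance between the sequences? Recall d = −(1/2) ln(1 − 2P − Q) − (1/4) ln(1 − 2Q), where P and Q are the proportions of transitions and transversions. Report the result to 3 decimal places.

1.128

P = 463/1138 ≈ 0.406854 and Q = 83/1138 ≈ 0.072935.
Under the Kimura two-parameter model, d = −½ ln(1 − 2P − Q) − ¼ ln(1 − 2Q).
1 − 2P − Q = 0.113357, giving −½ ln(0.113357) = 1.088607.
1 − 2Q = 0.85413, giving −¼ ln(0.85413) = 0.039418.
d = 1.088607 + 0.039418 = 1.128025.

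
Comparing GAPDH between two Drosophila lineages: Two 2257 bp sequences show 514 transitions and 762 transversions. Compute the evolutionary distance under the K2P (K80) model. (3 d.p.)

P = 514/2257 ≈ 0.227736 and Q = 762/2257 ≈ 0.337616.
Under the Kimura two-parameter model, d = −½ ln(1 − 2P − Q) − ¼ ln(1 − 2Q).
1 − 2P − Q = 0.206912, giving −½ ln(0.206912) = 0.787731.
1 − 2Q = 0.324768, giving −¼ ln(0.324768) = 0.281161.
d = 0.787731 + 0.281161 = 1.068892.

1.069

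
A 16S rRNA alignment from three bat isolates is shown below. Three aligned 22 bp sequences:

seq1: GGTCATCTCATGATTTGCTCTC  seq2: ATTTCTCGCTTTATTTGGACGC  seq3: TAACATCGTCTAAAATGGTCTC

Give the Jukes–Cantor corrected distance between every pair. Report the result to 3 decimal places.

d(seq1,seq2) = 0.699, d(seq1,seq3) = 0.699, d(seq2,seq3) = 0.974

seq1–seq2: 10/22 sites differ → p ≈ 0.454545, d = −0.75 ln(1 − 0.60606) = 0.698667 ≈ 0.699.
seq1–seq3: 10/22 sites differ → p ≈ 0.454545, d = −0.75 ln(1 − 0.60606) = 0.698667 ≈ 0.699.
seq2–seq3: 12/22 sites differ → p ≈ 0.545455, d = −0.75 ln(1 − 0.727273) = 0.974463 ≈ 0.974.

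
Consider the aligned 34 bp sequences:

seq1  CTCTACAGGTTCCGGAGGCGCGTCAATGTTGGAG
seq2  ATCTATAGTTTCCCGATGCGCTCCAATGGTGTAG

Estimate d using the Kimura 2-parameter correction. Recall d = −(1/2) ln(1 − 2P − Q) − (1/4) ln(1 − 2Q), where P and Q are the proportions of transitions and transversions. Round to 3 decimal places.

Of 34 sites, 2 differences are transitions and 7 are transversions, so P = 2/34 ≈ 0.058824 and Q = 7/34 ≈ 0.205882.
Under the Kimura two-parameter model, d = −½ ln(1 − 2P − Q) − ¼ ln(1 − 2Q).
1 − 2P − Q = 0.67647, giving −½ ln(0.67647) = 0.195434.
1 − 2Q = 0.588236, giving −¼ ln(0.588236) = 0.132657.
d = 0.195434 + 0.132657 = 0.328091.

0.328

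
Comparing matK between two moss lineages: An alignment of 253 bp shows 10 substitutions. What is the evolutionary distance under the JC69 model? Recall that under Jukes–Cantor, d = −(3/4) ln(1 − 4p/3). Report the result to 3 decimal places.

0.041

p = 10/253 ≈ 0.039526.
d = −(3/4) ln(1 − 4p/3) = −0.75 ln(1 − 0.052701) = −0.75 ln(0.947299)
  = −0.75 × (-0.054141) = 0.040606 substitutions/site.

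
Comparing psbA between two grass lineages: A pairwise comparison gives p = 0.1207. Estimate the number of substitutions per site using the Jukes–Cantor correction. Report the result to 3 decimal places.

d = −(3/4) ln(1 − 4p/3) = −0.75 ln(1 − 0.160933) = −0.75 ln(0.839067)
  = −0.75 × (-0.175465) = 0.131599 substitutions/site.

0.132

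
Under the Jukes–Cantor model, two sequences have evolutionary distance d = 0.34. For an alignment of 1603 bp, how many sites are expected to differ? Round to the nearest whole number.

438

Invert JC69: p = (3/4)(1 − e^(−4d/3)) = 0.75 × (1 − e^(-0.453333)) = 0.75 × (1 − 0.635506) = 0.273371.
Expected differing sites = pL ≈ 0.273371 × 1603 = 438.213713 ≈ 438.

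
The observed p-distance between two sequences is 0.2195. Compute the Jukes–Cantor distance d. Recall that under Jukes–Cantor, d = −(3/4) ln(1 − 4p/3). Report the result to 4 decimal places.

d = −(3/4) ln(1 − 4p/3) = −0.75 ln(1 − 0.292667) = −0.75 ln(0.707333)
  = −0.75 × (-0.346254) = 0.259691 substitutions/site.

0.2597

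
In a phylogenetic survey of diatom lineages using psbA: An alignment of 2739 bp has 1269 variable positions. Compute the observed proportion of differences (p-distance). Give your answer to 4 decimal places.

0.4633

p = 1269/2739 = 0.463307… ≈ 0.4633 (to 4 d.p.).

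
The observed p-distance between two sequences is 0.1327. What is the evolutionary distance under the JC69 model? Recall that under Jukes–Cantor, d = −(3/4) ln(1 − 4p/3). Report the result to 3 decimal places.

0.146

d = −(3/4) ln(1 − 4p/3) = −0.75 ln(1 − 0.176933) = −0.75 ln(0.823067)
  = −0.75 × (-0.194718) = 0.146039 substitutions/site.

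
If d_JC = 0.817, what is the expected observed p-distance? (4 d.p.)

0.4977

p = (3/4)(1 − e^(−4d/3)) = 0.75 × (1 − e^(-1.089333)) = 0.75 × (1 − 0.336441) = 0.497669.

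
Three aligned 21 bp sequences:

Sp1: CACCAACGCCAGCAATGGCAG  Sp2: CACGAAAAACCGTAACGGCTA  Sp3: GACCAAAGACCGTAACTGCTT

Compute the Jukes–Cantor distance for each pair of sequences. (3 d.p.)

d(Sp1,Sp2) = 0.635, d(Sp1,Sp3) = 0.635, d(Sp2,Sp3) = 0.286

Sp1–Sp2: 9/21 sites differ → p ≈ 0.428571, d = −0.75 ln(1 − 0.571428) = 0.635472 ≈ 0.635.
Sp1–Sp3: 9/21 sites differ → p ≈ 0.428571, d = −0.75 ln(1 − 0.571428) = 0.635472 ≈ 0.635.
Sp2–Sp3: 5/21 sites differ → p ≈ 0.238095, d = −0.75 ln(1 − 0.31746) = 0.286451 ≈ 0.286.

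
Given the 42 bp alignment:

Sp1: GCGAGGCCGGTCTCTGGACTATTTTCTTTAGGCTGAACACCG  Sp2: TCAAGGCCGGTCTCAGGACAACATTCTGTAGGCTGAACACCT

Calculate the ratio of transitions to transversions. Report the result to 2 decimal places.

Transitions are A↔G and C↔T; transversions are all other mismatches.
Transitions: 2. Transversions: 6.
R = 2/6 = 0.333333… ≈ 0.33 (to 2 d.p.).

0.33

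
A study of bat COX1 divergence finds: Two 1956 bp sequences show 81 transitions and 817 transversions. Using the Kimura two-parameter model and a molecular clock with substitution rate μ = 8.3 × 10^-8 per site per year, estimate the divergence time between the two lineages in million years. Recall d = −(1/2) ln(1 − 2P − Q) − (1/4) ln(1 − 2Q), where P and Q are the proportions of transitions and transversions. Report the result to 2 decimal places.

4.81

P = 81/1956 ≈ 0.041411 and Q = 817/1956 ≈ 0.417689.
Under the Kimura two-parameter model, d = −½ ln(1 − 2P − Q) − ¼ ln(1 − 2Q).
1 − 2P − Q = 0.499489, giving −½ ln(0.499489) = 0.347085.
1 − 2Q = 0.164622, giving −¼ ln(0.164622) = 0.451026.
d = 0.347085 + 0.451026 = 0.798111.
Under a molecular clock d = 2μt, so t = d/(2μ) = 0.798111 / (2 × 8.3 × 10^-8) = 4.81 million years.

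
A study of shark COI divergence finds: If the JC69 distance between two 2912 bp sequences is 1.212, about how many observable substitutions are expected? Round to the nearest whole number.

1750

Invert JC69: p = (3/4)(1 − e^(−4d/3)) = 0.75 × (1 − e^(-1.616)) = 0.75 × (1 − 0.198692) = 0.600981.
Expected differing sites = pL ≈ 0.600981 × 2912 = 1750.056672 ≈ 1750.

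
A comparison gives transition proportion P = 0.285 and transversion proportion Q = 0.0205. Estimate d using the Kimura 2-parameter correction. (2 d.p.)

0.46

Under the Kimura two-parameter model, d = −½ ln(1 − 2P − Q) − ¼ ln(1 − 2Q).
1 − 2P − Q = 0.4095, giving −½ ln(0.4095) = 0.446409.
1 − 2Q = 0.959, giving −¼ ln(0.959) = 0.010466.
d = 0.446409 + 0.010466 = 0.456875.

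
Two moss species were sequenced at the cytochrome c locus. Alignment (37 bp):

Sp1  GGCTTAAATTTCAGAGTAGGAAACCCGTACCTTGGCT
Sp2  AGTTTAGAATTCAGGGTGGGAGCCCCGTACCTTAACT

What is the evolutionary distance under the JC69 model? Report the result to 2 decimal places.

0.34

The sequences differ at 10 of 37 sites (1, 3, 7, 9, 15, 18, 22, 23, 34, 35), so p = 10/37 ≈ 0.27027.
d = −(3/4) ln(1 − 4p/3) = −0.75 ln(1 − 0.36036) = −0.75 ln(0.63964)
  = −0.75 × (-0.446850) = 0.335138 substitutions/site.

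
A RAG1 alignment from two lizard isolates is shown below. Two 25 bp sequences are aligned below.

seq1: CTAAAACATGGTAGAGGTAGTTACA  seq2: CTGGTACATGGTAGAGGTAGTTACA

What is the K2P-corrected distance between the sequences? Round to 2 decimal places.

0.13

Of 25 sites, 2 differences are transitions and 1 are transversions, so P = 2/25 = 0.08 and Q = 1/25 = 0.04.
Under the Kimura two-parameter model, d = −½ ln(1 − 2P − Q) − ¼ ln(1 − 2Q).
1 − 2P − Q = 0.8, giving −½ ln(0.8) = 0.111572.
1 − 2Q = 0.92, giving −¼ ln(0.92) = 0.020845.
d = 0.111572 + 0.020845 = 0.132417.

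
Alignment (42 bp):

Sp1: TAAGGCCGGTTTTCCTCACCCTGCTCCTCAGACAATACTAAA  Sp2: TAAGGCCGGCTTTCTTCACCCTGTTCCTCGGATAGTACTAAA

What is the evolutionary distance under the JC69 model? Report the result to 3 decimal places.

The sequences differ at 6 of 42 sites (10, 15, 24, 30, 33, 35), so p = 6/42 ≈ 0.142857.
d = −(3/4) ln(1 − 4p/3) = −0.75 ln(1 − 0.190476) = −0.75 ln(0.809524)
  = −0.75 × (-0.211309) = 0.158482 substitutions/site.

0.158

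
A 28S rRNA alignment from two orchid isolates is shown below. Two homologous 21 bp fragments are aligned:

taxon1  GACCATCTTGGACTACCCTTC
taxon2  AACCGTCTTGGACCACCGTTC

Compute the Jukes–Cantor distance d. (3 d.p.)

The sequences differ at 4 of 21 sites (1, 5, 14, 18), so p = 4/21 ≈ 0.190476.
d = −(3/4) ln(1 − 4p/3) = −0.75 ln(1 − 0.253968) = −0.75 ln(0.746032)
  = −0.75 × (-0.292987) = 0.219740 substitutions/site.

0.220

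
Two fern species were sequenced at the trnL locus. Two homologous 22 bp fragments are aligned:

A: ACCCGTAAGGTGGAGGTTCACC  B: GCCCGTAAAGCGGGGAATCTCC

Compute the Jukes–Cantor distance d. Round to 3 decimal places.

The sequences differ at 7 of 22 sites (1, 9, 11, 14, 16, 17, 20), so p = 7/22 ≈ 0.318182.
d = −(3/4) ln(1 − 4p/3) = −0.75 ln(1 − 0.424243) = −0.75 ln(0.575757)
  = −0.75 × (-0.552070) = 0.414053 substitutions/site.

0.414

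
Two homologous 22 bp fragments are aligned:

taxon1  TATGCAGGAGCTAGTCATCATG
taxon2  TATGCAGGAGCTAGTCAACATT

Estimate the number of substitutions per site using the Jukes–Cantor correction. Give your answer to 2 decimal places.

The sequences differ at 2 of 22 sites (18, 22), so p = 2/22 ≈ 0.090909.
d = −(3/4) ln(1 − 4p/3) = −0.75 ln(1 − 0.121212) = −0.75 ln(0.878788)
  = −0.75 × (-0.129212) = 0.096909 substitutions/site.

0.10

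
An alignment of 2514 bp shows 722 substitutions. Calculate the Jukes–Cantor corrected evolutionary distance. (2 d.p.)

0.36

p = 722/2514 ≈ 0.287192.
d = −(3/4) ln(1 − 4p/3) = −0.75 ln(1 − 0.382923) = −0.75 ln(0.617077)
  = −0.75 × (-0.482761) = 0.362071 substitutions/site.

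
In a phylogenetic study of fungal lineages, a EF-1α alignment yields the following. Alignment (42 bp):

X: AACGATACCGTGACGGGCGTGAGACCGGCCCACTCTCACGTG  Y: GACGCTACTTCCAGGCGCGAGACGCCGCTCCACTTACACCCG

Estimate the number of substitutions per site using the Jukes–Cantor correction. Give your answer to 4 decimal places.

0.5819

The sequences differ at 17 of 42 sites, so p = 17/42 ≈ 0.404762.
d = −(3/4) ln(1 − 4p/3) = −0.75 ln(1 − 0.539683) = −0.75 ln(0.460317)
  = −0.75 × (-0.775840) = 0.581880 substitutions/site.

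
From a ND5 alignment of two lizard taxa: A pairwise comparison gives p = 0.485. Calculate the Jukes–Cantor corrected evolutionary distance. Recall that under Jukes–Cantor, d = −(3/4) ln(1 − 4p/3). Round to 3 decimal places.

d = −(3/4) ln(1 − 4p/3) = −0.75 ln(1 − 0.646667) = −0.75 ln(0.353333)
  = −0.75 × (-1.040344) = 0.780258 substitutions/site.

0.780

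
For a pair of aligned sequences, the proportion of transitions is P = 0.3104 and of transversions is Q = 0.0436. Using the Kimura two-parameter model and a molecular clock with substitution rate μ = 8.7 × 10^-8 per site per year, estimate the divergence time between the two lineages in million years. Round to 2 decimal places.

3.27

Under the Kimura two-parameter model, d = −½ ln(1 − 2P − Q) − ¼ ln(1 − 2Q).
1 − 2P − Q = 0.3356, giving −½ ln(0.3356) = 0.545918.
1 − 2Q = 0.9128, giving −¼ ln(0.9128) = 0.022810.
d = 0.545918 + 0.022810 = 0.568728.
Under a molecular clock d = 2μt, so t = d/(2μ) = 0.568728 / (2 × 8.7 × 10^-8) = 3.27 million years.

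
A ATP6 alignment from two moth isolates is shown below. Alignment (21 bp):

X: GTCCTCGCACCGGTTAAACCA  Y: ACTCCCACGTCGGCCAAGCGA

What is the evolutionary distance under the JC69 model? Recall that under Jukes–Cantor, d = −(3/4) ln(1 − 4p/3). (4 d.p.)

0.8990

The sequences differ at 11 of 21 sites, so p = 11/21 ≈ 0.52381.
d = −(3/4) ln(1 − 4p/3) = −0.75 ln(1 − 0.698413) = −0.75 ln(0.301587)
  = −0.75 × (-1.198697) = 0.899023 substitutions/site.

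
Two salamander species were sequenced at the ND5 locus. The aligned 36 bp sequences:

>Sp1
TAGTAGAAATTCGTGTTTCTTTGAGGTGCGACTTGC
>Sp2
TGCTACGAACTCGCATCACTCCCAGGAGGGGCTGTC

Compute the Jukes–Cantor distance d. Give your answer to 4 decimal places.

0.7449

The sequences differ at 17 of 36 sites, so p = 17/36 ≈ 0.472222.
d = −(3/4) ln(1 − 4p/3) = −0.75 ln(1 − 0.629629) = −0.75 ln(0.370371)
  = −0.75 × (-0.993250) = 0.744938 substitutions/site.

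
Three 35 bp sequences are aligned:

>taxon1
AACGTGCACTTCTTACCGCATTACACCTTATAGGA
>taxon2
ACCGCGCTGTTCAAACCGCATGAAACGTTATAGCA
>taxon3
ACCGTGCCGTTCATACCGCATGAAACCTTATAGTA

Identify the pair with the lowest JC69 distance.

taxon2 and taxon3

taxon1–taxon2: 10/35 differ, p = 0.286, d = 0.360.
taxon1–taxon3: 7/35 differ, p = 0.200, d = 0.233.
taxon2–taxon3: 5/35 differ, p = 0.143, d = 0.158.
The smallest distance is between taxon2 and taxon3.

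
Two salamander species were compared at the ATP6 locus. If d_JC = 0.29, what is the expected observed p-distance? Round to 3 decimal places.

0.241

p = (3/4)(1 − e^(−4d/3)) = 0.75 × (1 − e^(-0.386667)) = 0.75 × (1 − 0.679317) = 0.240512.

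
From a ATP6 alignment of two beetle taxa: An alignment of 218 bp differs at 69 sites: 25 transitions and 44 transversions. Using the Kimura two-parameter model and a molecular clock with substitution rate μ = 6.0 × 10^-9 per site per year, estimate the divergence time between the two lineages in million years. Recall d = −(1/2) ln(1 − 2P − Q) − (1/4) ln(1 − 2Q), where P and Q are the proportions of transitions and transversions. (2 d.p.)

P = 25/218 ≈ 0.114679 and Q = 44/218 ≈ 0.201835.
Under the Kimura two-parameter model, d = −½ ln(1 − 2P − Q) − ¼ ln(1 − 2Q).
1 − 2P − Q = 0.568807, giving −½ ln(0.568807) = 0.282107.
1 − 2Q = 0.59633, giving −¼ ln(0.59633) = 0.129240.
d = 0.282107 + 0.129240 = 0.411347.
Under a molecular clock d = 2μt, so t = d/(2μ) = 0.411347 / (2 × 6.0 × 10^-9) = 34.28 million years.

34.28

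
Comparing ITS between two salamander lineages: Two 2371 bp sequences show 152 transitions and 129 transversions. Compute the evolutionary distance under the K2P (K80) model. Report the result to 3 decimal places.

0.130

P = 152/2371 ≈ 0.064108 and Q = 129/2371 ≈ 0.054407.
Under the Kimura two-parameter model, d = −½ ln(1 − 2P − Q) − ¼ ln(1 − 2Q).
1 − 2P − Q = 0.817377, giving −½ ln(0.817377) = 0.100827.
1 − 2Q = 0.891186, giving −¼ ln(0.891186) = 0.028801.
d = 0.100827 + 0.028801 = 0.129628.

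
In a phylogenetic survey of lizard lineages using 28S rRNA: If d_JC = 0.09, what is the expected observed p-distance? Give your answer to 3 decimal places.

0.085

p = (3/4)(1 − e^(−4d/3)) = 0.75 × (1 − e^(-0.12)) = 0.75 × (1 − 0.886920) = 0.084810.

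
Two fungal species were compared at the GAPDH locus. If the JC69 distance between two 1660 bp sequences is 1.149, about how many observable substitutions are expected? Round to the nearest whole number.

976

Invert JC69: p = (3/4)(1 − e^(−4d/3)) = 0.75 × (1 − e^(-1.532)) = 0.75 × (1 − 0.216103) = 0.587923.
Expected differing sites = pL ≈ 0.587923 × 1660 = 975.95218 ≈ 976.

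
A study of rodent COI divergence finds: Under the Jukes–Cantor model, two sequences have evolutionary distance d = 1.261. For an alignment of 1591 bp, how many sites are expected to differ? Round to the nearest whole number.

Invert JC69: p = (3/4)(1 − e^(−4d/3)) = 0.75 × (1 − e^(-1.681333)) = 0.75 × (1 − 0.186126) = 0.610406.
Expected differing sites = pL ≈ 0.610406 × 1591 = 971.155946 ≈ 971.

971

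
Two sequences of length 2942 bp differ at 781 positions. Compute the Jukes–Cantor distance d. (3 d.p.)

0.328

p = 781/2942 ≈ 0.265466.
d = −(3/4) ln(1 − 4p/3) = −0.75 ln(1 − 0.353955) = −0.75 ln(0.646045)
  = −0.75 × (-0.436886) = 0.327665 substitutions/site.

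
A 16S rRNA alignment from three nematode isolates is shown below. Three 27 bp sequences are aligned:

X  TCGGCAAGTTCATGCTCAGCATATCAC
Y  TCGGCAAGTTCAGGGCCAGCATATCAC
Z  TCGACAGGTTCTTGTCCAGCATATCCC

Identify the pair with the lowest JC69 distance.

X and Y

X–Y: 3/27 differ, p = 0.111, d = 0.120.
X–Z: 6/27 differ, p = 0.222, d = 0.264.
Y–Z: 6/27 differ, p = 0.222, d = 0.264.
The smallest distance is between X and Y.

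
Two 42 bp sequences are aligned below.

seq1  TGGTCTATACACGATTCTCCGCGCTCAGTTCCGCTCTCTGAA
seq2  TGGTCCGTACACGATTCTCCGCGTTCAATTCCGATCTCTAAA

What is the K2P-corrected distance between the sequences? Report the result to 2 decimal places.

0.16

Of 42 sites, 5 differences are transitions and 1 are transversions, so P = 5/42 ≈ 0.119048 and Q = 1/42 ≈ 0.02381.
Under the Kimura two-parameter model, d = −½ ln(1 − 2P − Q) − ¼ ln(1 − 2Q).
1 − 2P − Q = 0.738094, giving −½ ln(0.738094) = 0.151842.
1 − 2Q = 0.95238, giving −¼ ln(0.95238) = 0.012198.
d = 0.151842 + 0.012198 = 0.164040.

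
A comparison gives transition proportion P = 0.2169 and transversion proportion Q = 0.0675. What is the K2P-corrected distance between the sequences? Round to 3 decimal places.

0.384

Under the Kimura two-parameter model, d = −½ ln(1 − 2P − Q) − ¼ ln(1 − 2Q).
1 − 2P − Q = 0.4987, giving −½ ln(0.4987) = 0.347875.
1 − 2Q = 0.865, giving −¼ ln(0.865) = 0.036256.
d = 0.347875 + 0.036256 = 0.384131.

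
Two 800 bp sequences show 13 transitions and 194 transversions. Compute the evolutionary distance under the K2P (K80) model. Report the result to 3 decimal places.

0.327

P = 13/800 = 0.01625 and Q = 194/800 = 0.2425.
Under the Kimura two-parameter model, d = −½ ln(1 − 2P − Q) − ¼ ln(1 − 2Q).
1 − 2P − Q = 0.725, giving −½ ln(0.725) = 0.160792.
1 − 2Q = 0.515, giving −¼ ln(0.515) = 0.165897.
d = 0.160792 + 0.165897 = 0.326689.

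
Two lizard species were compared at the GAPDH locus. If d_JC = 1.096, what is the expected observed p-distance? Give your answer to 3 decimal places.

p = (3/4)(1 − e^(−4d/3)) = 0.75 × (1 − e^(-1.461333)) = 0.75 × (1 − 0.231927) = 0.576055.

0.576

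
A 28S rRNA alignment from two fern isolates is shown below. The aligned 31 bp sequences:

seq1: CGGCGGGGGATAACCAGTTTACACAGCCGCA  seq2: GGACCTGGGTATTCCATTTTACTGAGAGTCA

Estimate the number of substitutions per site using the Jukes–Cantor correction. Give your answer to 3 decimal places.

0.691

The sequences differ at 14 of 31 sites, so p = 14/31 ≈ 0.451613.
d = −(3/4) ln(1 − 4p/3) = −0.75 ln(1 − 0.602151) = −0.75 ln(0.397849)
  = −0.75 × (-0.921683) = 0.691262 substitutions/site.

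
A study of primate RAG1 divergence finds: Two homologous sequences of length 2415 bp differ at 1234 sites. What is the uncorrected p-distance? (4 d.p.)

p = 1234/2415 = 0.510973… ≈ 0.5110 (to 4 d.p.).

0.5110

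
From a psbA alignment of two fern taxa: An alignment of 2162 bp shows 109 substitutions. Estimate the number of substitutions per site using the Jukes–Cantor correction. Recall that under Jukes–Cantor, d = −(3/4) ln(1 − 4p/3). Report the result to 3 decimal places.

0.052

p = 109/2162 ≈ 0.050416.
d = −(3/4) ln(1 − 4p/3) = −0.75 ln(1 − 0.067221) = −0.75 ln(0.932779)
  = −0.75 × (-0.069587) = 0.052190 substitutions/site.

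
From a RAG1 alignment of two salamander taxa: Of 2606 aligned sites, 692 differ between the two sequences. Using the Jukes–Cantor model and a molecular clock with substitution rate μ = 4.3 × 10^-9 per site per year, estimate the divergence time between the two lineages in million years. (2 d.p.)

38.11

p = 692/2606 ≈ 0.265541.
d = −(3/4) ln(1 − 4p/3) = −0.75 ln(1 − 0.354055) = −0.75 ln(0.645945)
  = −0.75 × (-0.437041) = 0.327781 substitutions/site.
Under a molecular clock d = 2μt, so t = d/(2μ) = 0.327781 / (2 × 4.3 × 10^-9) = 38.11 million years.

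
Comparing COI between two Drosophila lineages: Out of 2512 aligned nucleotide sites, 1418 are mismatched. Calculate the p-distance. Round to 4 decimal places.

0.5645

p = 1418/2512 = 0.564490… ≈ 0.5645 (to 4 d.p.).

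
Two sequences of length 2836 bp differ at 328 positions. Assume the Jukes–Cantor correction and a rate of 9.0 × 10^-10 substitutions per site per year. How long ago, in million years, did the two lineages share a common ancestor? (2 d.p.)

69.78

p = 328/2836 ≈ 0.115656.
d = −(3/4) ln(1 − 4p/3) = −0.75 ln(1 − 0.154208) = −0.75 ln(0.845792)
  = −0.75 × (-0.167482) = 0.125612 substitutions/site.
Under a molecular clock d = 2μt, so t = d/(2μ) = 0.125612 / (2 × 9.0 × 10^-10) = 69.78 million years.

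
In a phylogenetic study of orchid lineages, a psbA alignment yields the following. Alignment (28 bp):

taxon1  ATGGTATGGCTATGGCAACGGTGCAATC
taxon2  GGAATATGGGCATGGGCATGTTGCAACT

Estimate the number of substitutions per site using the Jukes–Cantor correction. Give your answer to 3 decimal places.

0.635

The sequences differ at 12 of 28 sites, so p = 12/28 ≈ 0.428571.
d = −(3/4) ln(1 − 4p/3) = −0.75 ln(1 − 0.571428) = −0.75 ln(0.428572)
  = −0.75 × (-0.847297) = 0.635473 substitutions/site.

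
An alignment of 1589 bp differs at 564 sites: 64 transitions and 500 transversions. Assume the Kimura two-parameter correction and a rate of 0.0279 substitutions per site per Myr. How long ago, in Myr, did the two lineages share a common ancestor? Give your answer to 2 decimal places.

P = 64/1589 ≈ 0.040277 and Q = 500/1589 ≈ 0.314663.
Under the Kimura two-parameter model, d = −½ ln(1 − 2P − Q) − ¼ ln(1 − 2Q).
1 − 2P − Q = 0.604783, giving −½ ln(0.604783) = 0.251443.
1 − 2Q = 0.370674, giving −¼ ln(0.370674) = 0.248108.
d = 0.251443 + 0.248108 = 0.499551.
Under a molecular clock d = 2μt, so t = d/(2μ) = 0.499551 / (2 × 0.0279) = 8.95 Myr.

8.95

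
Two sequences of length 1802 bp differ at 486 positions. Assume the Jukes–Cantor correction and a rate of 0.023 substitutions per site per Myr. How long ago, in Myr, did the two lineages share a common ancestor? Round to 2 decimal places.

p = 486/1802 ≈ 0.2697.
d = −(3/4) ln(1 − 4p/3) = −0.75 ln(1 − 0.3596) = −0.75 ln(0.6404)
  = −0.75 × (-0.445662) = 0.334247 substitutions/site.
Under a molecular clock d = 2μt, so t = d/(2μ) = 0.334247 / (2 × 0.023) = 7.27 Myr.

7.27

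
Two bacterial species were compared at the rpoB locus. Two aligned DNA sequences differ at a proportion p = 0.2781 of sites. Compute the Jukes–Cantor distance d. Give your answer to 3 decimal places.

0.347

d = −(3/4) ln(1 − 4p/3) = −0.75 ln(1 − 0.3708) = −0.75 ln(0.6292)
  = −0.75 × (-0.463306) = 0.347480 substitutions/site.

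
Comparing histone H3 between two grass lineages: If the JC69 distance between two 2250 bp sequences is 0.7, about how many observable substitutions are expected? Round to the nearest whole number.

Invert JC69: p = (3/4)(1 − e^(−4d/3)) = 0.75 × (1 − e^(-0.933333)) = 0.75 × (1 − 0.393241) = 0.455069.
Expected differing sites = pL ≈ 0.455069 × 2250 = 1023.90525 ≈ 1024.

1024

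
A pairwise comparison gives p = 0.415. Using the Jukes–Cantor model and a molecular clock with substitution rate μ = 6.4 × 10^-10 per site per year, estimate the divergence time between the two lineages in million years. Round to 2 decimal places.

472.23

d = −(3/4) ln(1 − 4p/3) = −0.75 ln(1 − 0.553333) = −0.75 ln(0.446667)
  = −0.75 × (-0.805942) = 0.604457 substitutions/site.
Under a molecular clock d = 2μt, so t = d/(2μ) = 0.604457 / (2 × 6.4 × 10^-10) = 472.23 million years.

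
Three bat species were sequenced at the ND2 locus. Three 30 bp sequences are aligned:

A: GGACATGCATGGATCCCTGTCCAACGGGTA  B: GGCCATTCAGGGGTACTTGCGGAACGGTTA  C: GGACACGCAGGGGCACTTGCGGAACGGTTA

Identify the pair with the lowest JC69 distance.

A–B: 10/30 differ, p = 0.333, d = 0.441.
A–C: 10/30 differ, p = 0.333, d = 0.441.
B–C: 4/30 differ, p = 0.133, d = 0.147.
The smallest distance is between B and C.

B and C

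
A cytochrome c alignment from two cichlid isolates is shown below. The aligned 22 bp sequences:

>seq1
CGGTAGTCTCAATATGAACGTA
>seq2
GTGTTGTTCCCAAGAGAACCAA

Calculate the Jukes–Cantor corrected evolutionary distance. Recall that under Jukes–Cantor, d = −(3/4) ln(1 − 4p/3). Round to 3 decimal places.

The sequences differ at 11 of 22 sites, so p = 11/22 = 0.5.
d = −(3/4) ln(1 − 4p/3) = −0.75 ln(1 − 0.666667) = −0.75 ln(0.333333)
  = −0.75 × (-1.098613) = 0.823960 substitutions/site.

0.824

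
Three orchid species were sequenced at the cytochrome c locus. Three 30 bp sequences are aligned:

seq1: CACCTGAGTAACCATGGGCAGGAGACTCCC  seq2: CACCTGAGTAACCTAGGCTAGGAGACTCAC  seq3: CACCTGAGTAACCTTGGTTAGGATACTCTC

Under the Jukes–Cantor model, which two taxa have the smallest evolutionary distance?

seq2 and seq3

seq1–seq2: 5/30 differ, p = 0.167, d = 0.188.
seq1–seq3: 5/30 differ, p = 0.167, d = 0.188.
seq2–seq3: 4/30 differ, p = 0.133, d = 0.147.
The smallest distance is between seq2 and seq3.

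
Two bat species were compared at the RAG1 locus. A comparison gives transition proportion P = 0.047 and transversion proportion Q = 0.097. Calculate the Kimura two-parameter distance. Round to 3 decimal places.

0.160

Under the Kimura two-parameter model, d = −½ ln(1 − 2P − Q) − ¼ ln(1 − 2Q).
1 − 2P − Q = 0.809, giving −½ ln(0.809) = 0.105978.
1 − 2Q = 0.806, giving −¼ ln(0.806) = 0.053918.
d = 0.105978 + 0.053918 = 0.159896.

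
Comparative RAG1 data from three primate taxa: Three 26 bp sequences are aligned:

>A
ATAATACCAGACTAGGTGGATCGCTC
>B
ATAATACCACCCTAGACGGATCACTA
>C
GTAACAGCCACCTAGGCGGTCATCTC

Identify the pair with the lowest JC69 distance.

A and B

A–B: 6/26 differ, p = 0.231, d = 0.276.
A–C: 11/26 differ, p = 0.423, d = 0.623.
B–C: 11/26 differ, p = 0.423, d = 0.623.
The smallest distance is between A and B.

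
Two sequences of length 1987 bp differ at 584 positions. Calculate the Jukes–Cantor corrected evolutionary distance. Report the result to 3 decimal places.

0.373

p = 584/1987 ≈ 0.29391.
d = −(3/4) ln(1 − 4p/3) = −0.75 ln(1 − 0.39188) = −0.75 ln(0.60812)
  = −0.75 × (-0.497383) = 0.373037 substitutions/site.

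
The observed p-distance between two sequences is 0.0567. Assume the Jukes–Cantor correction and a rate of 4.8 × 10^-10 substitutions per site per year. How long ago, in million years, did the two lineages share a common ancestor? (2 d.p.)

61.41

d = −(3/4) ln(1 − 4p/3) = −0.75 ln(1 − 0.0756) = −0.75 ln(0.9244)
  = −0.75 × (-0.078610) = 0.058958 substitutions/site.
Under a molecular clock d = 2μt, so t = d/(2μ) = 0.058958 / (2 × 4.8 × 10^-10) = 61.41 million years.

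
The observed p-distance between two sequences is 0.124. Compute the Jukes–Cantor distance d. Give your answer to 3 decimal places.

0.136

d = −(3/4) ln(1 − 4p/3) = −0.75 ln(1 − 0.165333) = −0.75 ln(0.834667)
  = −0.75 × (-0.180722) = 0.135542 substitutions/site.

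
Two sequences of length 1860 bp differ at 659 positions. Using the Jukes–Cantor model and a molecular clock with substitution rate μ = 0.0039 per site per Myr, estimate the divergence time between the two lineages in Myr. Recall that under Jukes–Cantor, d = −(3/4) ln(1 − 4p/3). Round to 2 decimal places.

p = 659/1860 ≈ 0.354301.
d = −(3/4) ln(1 − 4p/3) = −0.75 ln(1 − 0.472401) = −0.75 ln(0.527599)
  = −0.75 × (-0.639419) = 0.479564 substitutions/site.
Under a molecular clock d = 2μt, so t = d/(2μ) = 0.479564 / (2 × 0.0039) = 61.48 Myr.

61.48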